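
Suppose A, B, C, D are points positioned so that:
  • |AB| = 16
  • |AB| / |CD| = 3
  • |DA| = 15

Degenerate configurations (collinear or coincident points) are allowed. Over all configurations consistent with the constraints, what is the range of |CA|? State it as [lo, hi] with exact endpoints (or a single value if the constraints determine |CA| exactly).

|CA| ∈ [29/3, 61/3]  (≈ [9.6667, 20.3333])

|AB| ∈ {16}
|AD| ∈ {15}
|CD| ∈ {16/3}
|BD| ∈ [1, 31]
|AC| ∈ [29/3, 61/3]
|BC| ∈ [0, 109/3]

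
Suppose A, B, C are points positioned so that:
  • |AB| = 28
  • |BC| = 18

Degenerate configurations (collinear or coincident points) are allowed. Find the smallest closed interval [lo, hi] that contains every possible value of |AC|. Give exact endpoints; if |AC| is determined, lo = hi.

|AC| ∈ [10, 46]  (≈ [10.0000, 46.0000])

|AB| ∈ {28}
|BC| ∈ {18}
|AC| ∈ [10, 46]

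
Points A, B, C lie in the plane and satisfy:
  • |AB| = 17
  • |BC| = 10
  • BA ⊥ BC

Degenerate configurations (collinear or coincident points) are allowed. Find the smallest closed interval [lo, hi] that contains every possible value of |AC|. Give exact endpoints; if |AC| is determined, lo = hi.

|AB| ∈ {17}
|BC| ∈ {10}
|AC| ∈ {√(389)}

|AC| = √(389)  (≈ 19.7231)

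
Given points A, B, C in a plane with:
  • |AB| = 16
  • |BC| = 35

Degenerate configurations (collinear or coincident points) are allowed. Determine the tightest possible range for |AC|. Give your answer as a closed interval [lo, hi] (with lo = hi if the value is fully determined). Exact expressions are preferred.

|AB| ∈ {16}
|BC| ∈ {35}
|AC| ∈ [19, 51]

|AC| ∈ [19, 51]  (≈ [19.0000, 51.0000])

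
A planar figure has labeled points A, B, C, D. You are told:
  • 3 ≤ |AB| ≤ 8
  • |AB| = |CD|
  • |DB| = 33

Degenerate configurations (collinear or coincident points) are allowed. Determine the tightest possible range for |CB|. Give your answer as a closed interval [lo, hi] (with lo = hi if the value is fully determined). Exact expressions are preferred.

|AB| ∈ [3, 8]
|BD| ∈ {33}
|CD| ∈ [3, 8]
|AD| ∈ [25, 41]
|BC| ∈ [25, 41]
|AC| ∈ [17, 49]

|CB| ∈ [25, 41]  (≈ [25.0000, 41.0000])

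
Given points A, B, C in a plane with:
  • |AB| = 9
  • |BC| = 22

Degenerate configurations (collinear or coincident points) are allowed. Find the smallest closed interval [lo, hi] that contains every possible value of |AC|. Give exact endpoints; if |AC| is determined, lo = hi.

|AB| ∈ {9}
|BC| ∈ {22}
|AC| ∈ [13, 31]

|AC| ∈ [13, 31]  (≈ [13.0000, 31.0000])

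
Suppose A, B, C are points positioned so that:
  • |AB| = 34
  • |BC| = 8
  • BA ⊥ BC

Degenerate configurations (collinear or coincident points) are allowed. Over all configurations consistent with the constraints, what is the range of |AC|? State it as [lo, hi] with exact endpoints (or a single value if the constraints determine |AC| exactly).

|AB| ∈ {34}
|BC| ∈ {8}
|AC| ∈ {2·√(305)}

|AC| = 2·√(305)  (≈ 34.9285)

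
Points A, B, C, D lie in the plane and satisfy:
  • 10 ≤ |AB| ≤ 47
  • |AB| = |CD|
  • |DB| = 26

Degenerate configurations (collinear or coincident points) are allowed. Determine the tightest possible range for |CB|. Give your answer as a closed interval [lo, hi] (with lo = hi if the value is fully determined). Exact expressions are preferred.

|CB| ∈ [0, 73]  (≈ [0.0000, 73.0000])

|AB| ∈ [10, 47]
|BD| ∈ {26}
|CD| ∈ [10, 47]
|AD| ∈ [0, 73]
|BC| ∈ [0, 73]
|AC| ∈ [0, 120]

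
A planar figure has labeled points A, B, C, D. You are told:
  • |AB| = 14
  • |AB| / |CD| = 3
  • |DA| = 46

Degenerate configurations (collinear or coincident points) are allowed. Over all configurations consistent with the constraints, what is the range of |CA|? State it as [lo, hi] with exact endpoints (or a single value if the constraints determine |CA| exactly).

|AB| ∈ {14}
|AD| ∈ {46}
|CD| ∈ {14/3}
|BD| ∈ [32, 60]
|AC| ∈ [124/3, 152/3]
|BC| ∈ [82/3, 194/3]

|CA| ∈ [124/3, 152/3]  (≈ [41.3333, 50.6667])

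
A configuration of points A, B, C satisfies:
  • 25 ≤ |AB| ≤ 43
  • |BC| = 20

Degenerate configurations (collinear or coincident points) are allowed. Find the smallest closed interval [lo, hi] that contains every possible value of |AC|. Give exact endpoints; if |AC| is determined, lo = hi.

|AC| ∈ [5, 63]  (≈ [5.0000, 63.0000])

|AB| ∈ [25, 43]
|BC| ∈ {20}
|AC| ∈ [5, 63]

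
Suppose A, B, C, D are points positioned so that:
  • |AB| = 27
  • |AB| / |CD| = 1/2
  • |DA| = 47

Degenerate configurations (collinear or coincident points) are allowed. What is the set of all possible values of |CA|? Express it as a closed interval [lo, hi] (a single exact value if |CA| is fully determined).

|AB| ∈ {27}
|AD| ∈ {47}
|CD| ∈ {54}
|BD| ∈ [20, 74]
|AC| ∈ [7, 101]
|BC| ∈ [0, 128]

|CA| ∈ [7, 101]  (≈ [7.0000, 101.0000])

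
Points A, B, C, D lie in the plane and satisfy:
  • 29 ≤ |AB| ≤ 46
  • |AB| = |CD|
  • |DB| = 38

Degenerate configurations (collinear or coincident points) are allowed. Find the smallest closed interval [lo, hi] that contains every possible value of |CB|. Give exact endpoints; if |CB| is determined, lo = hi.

|AB| ∈ [29, 46]
|BD| ∈ {38}
|CD| ∈ [29, 46]
|AD| ∈ [0, 84]
|BC| ∈ [0, 84]
|AC| ∈ [0, 130]

|CB| ∈ [0, 84]  (≈ [0.0000, 84.0000])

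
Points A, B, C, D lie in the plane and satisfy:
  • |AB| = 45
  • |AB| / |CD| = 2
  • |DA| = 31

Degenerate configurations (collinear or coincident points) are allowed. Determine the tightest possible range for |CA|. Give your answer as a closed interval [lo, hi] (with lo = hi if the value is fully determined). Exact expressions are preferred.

|AB| ∈ {45}
|AD| ∈ {31}
|CD| ∈ {45/2}
|BD| ∈ [14, 76]
|AC| ∈ [17/2, 107/2]
|BC| ∈ [0, 197/2]

|CA| ∈ [17/2, 107/2]  (≈ [8.5000, 53.5000])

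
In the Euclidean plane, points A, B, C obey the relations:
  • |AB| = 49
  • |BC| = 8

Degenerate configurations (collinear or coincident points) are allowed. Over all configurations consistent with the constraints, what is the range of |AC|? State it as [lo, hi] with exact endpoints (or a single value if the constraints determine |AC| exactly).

|AB| ∈ {49}
|BC| ∈ {8}
|AC| ∈ [41, 57]

|AC| ∈ [41, 57]  (≈ [41.0000, 57.0000])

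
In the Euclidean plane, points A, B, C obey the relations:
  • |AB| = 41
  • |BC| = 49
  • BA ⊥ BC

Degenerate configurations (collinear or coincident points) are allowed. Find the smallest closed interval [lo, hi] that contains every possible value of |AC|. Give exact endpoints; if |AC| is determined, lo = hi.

|AC| = √(4082)  (≈ 63.8905)

|AB| ∈ {41}
|BC| ∈ {49}
|AC| ∈ {√(4082)}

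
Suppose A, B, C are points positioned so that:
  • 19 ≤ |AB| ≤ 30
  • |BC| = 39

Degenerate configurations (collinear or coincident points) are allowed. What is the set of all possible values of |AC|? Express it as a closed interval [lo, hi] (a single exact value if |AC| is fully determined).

|AB| ∈ [19, 30]
|BC| ∈ {39}
|AC| ∈ [9, 69]

|AC| ∈ [9, 69]  (≈ [9.0000, 69.0000])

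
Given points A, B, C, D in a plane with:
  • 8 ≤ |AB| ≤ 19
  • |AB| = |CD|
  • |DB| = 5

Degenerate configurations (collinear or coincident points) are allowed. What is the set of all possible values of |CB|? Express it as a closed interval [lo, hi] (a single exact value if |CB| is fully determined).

|CB| ∈ [3, 24]  (≈ [3.0000, 24.0000])

|AB| ∈ [8, 19]
|BD| ∈ {5}
|CD| ∈ [8, 19]
|AD| ∈ [3, 24]
|BC| ∈ [3, 24]
|AC| ∈ [0, 43]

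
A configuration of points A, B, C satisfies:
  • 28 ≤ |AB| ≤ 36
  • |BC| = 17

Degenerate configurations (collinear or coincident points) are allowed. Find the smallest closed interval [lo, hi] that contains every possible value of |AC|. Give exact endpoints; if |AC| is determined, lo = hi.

|AB| ∈ [28, 36]
|BC| ∈ {17}
|AC| ∈ [11, 53]

|AC| ∈ [11, 53]  (≈ [11.0000, 53.0000])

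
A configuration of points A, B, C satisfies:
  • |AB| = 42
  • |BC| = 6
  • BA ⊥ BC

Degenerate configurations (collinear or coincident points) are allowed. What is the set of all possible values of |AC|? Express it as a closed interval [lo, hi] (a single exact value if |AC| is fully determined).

|AB| ∈ {42}
|BC| ∈ {6}
|AC| ∈ {30·√(2)}

|AC| = 30·√(2)  (≈ 42.4264)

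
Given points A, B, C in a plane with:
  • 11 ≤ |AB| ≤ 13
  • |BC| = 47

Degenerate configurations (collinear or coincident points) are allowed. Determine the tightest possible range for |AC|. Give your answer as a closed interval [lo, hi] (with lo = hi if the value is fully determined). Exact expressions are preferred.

|AC| ∈ [34, 60]  (≈ [34.0000, 60.0000])

|AB| ∈ [11, 13]
|BC| ∈ {47}
|AC| ∈ [34, 60]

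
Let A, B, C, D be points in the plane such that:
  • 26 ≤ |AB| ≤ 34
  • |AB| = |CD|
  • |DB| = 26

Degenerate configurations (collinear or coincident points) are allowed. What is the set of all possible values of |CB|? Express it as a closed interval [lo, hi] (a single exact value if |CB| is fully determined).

|AB| ∈ [26, 34]
|BD| ∈ {26}
|CD| ∈ [26, 34]
|AD| ∈ [0, 60]
|BC| ∈ [0, 60]
|AC| ∈ [0, 94]

|CB| ∈ [0, 60]  (≈ [0.0000, 60.0000])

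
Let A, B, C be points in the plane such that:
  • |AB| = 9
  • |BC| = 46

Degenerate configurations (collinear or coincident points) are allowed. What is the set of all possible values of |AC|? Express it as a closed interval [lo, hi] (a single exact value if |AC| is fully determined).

|AB| ∈ {9}
|BC| ∈ {46}
|AC| ∈ [37, 55]

|AC| ∈ [37, 55]  (≈ [37.0000, 55.0000])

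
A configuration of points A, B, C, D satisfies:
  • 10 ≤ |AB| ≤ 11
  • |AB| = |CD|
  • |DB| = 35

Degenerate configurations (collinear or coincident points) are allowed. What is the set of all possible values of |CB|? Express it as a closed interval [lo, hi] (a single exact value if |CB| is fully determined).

|CB| ∈ [24, 46]  (≈ [24.0000, 46.0000])

|AB| ∈ [10, 11]
|BD| ∈ {35}
|CD| ∈ [10, 11]
|AD| ∈ [24, 46]
|BC| ∈ [24, 46]
|AC| ∈ [13, 57]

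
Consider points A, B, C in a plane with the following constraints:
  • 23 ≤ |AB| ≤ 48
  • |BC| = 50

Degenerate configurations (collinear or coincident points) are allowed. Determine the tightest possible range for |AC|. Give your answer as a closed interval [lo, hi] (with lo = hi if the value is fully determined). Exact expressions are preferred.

|AB| ∈ [23, 48]
|BC| ∈ {50}
|AC| ∈ [2, 98]

|AC| ∈ [2, 98]  (≈ [2.0000, 98.0000])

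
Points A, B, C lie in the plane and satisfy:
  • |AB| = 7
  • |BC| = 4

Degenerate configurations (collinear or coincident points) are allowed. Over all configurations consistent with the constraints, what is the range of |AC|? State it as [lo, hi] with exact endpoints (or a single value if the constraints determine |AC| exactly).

|AB| ∈ {7}
|BC| ∈ {4}
|AC| ∈ [3, 11]

|AC| ∈ [3, 11]  (≈ [3.0000, 11.0000])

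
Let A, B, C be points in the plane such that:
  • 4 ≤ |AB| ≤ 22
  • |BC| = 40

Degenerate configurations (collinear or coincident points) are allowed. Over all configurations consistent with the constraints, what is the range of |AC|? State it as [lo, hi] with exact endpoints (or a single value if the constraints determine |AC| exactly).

|AB| ∈ [4, 22]
|BC| ∈ {40}
|AC| ∈ [18, 62]

|AC| ∈ [18, 62]  (≈ [18.0000, 62.0000])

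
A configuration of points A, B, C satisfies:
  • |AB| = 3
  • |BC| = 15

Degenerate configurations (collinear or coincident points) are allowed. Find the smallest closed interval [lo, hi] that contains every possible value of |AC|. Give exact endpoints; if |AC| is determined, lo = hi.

|AC| ∈ [12, 18]  (≈ [12.0000, 18.0000])

|AB| ∈ {3}
|BC| ∈ {15}
|AC| ∈ [12, 18]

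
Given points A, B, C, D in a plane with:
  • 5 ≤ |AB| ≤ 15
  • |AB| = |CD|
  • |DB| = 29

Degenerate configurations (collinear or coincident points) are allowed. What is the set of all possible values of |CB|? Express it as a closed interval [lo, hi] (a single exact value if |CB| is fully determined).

|CB| ∈ [14, 44]  (≈ [14.0000, 44.0000])

|AB| ∈ [5, 15]
|BD| ∈ {29}
|CD| ∈ [5, 15]
|AD| ∈ [14, 44]
|BC| ∈ [14, 44]
|AC| ∈ [0, 59]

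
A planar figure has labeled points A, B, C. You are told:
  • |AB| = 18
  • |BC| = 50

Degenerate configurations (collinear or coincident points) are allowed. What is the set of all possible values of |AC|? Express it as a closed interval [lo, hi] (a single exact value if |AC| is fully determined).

|AB| ∈ {18}
|BC| ∈ {50}
|AC| ∈ [32, 68]

|AC| ∈ [32, 68]  (≈ [32.0000, 68.0000])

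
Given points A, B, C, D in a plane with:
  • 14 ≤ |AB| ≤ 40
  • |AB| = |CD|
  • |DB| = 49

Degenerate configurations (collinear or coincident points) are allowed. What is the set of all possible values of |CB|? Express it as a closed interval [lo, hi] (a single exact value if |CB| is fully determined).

|AB| ∈ [14, 40]
|BD| ∈ {49}
|CD| ∈ [14, 40]
|AD| ∈ [9, 89]
|BC| ∈ [9, 89]
|AC| ∈ [0, 129]

|CB| ∈ [9, 89]  (≈ [9.0000, 89.0000])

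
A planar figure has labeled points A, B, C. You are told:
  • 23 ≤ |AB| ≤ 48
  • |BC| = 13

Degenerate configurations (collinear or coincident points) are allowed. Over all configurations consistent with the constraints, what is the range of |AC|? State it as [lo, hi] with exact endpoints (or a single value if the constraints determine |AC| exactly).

|AC| ∈ [10, 61]  (≈ [10.0000, 61.0000])

|AB| ∈ [23, 48]
|BC| ∈ {13}
|AC| ∈ [10, 61]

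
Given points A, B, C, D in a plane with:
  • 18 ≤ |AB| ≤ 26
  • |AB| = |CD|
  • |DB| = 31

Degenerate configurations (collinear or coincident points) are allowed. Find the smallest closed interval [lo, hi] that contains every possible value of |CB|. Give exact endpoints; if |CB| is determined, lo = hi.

|CB| ∈ [5, 57]  (≈ [5.0000, 57.0000])

|AB| ∈ [18, 26]
|BD| ∈ {31}
|CD| ∈ [18, 26]
|AD| ∈ [5, 57]
|BC| ∈ [5, 57]
|AC| ∈ [0, 83]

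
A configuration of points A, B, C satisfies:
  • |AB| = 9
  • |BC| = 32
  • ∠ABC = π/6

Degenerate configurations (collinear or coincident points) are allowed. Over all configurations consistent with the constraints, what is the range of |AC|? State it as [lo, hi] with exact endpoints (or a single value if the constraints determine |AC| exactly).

|AB| ∈ {9}
|BC| ∈ {32}
|AC| ∈ {√(1105 - 288·√(3))}

|AC| = √(1105 - 288·√(3))  (≈ 24.6205)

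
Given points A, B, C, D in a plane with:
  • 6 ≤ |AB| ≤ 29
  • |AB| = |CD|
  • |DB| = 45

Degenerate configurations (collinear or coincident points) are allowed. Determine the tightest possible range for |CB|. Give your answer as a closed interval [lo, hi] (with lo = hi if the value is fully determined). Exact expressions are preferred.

|CB| ∈ [16, 74]  (≈ [16.0000, 74.0000])

|AB| ∈ [6, 29]
|BD| ∈ {45}
|CD| ∈ [6, 29]
|AD| ∈ [16, 74]
|BC| ∈ [16, 74]
|AC| ∈ [0, 103]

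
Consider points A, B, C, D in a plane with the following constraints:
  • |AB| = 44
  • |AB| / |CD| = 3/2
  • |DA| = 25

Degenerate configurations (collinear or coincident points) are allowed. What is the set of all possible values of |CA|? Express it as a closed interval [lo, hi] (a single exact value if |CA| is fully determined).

|AB| ∈ {44}
|AD| ∈ {25}
|CD| ∈ {88/3}
|BD| ∈ [19, 69]
|AC| ∈ [13/3, 163/3]
|BC| ∈ [0, 295/3]

|CA| ∈ [13/3, 163/3]  (≈ [4.3333, 54.3333])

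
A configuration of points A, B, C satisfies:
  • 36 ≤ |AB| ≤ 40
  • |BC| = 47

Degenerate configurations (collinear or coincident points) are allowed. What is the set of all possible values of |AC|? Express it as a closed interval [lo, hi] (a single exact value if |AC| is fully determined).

|AC| ∈ [7, 87]  (≈ [7.0000, 87.0000])

|AB| ∈ [36, 40]
|BC| ∈ {47}
|AC| ∈ [7, 87]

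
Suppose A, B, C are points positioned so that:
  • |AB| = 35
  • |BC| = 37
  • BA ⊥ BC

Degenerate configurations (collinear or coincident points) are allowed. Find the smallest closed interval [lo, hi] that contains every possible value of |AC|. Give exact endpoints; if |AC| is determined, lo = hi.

|AB| ∈ {35}
|BC| ∈ {37}
|AC| ∈ {√(2594)}

|AC| = √(2594)  (≈ 50.9313)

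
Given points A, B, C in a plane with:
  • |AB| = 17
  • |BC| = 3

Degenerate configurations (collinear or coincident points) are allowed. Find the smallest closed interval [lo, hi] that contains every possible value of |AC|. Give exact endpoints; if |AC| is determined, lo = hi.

|AB| ∈ {17}
|BC| ∈ {3}
|AC| ∈ [14, 20]

|AC| ∈ [14, 20]  (≈ [14.0000, 20.0000])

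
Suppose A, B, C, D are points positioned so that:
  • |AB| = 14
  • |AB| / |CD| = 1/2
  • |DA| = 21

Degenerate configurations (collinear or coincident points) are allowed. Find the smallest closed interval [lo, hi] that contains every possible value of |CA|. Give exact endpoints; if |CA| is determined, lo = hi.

|AB| ∈ {14}
|AD| ∈ {21}
|CD| ∈ {28}
|BD| ∈ [7, 35]
|AC| ∈ [7, 49]
|BC| ∈ [0, 63]

|CA| ∈ [7, 49]  (≈ [7.0000, 49.0000])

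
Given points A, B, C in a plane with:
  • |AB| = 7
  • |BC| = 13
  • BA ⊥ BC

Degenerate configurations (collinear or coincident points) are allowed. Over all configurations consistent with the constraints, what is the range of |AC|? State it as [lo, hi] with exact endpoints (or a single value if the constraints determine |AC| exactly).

|AB| ∈ {7}
|BC| ∈ {13}
|AC| ∈ {√(218)}

|AC| = √(218)  (≈ 14.7648)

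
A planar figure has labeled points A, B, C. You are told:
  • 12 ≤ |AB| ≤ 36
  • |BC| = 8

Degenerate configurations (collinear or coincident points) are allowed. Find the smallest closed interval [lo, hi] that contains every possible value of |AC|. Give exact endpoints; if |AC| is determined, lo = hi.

|AB| ∈ [12, 36]
|BC| ∈ {8}
|AC| ∈ [4, 44]

|AC| ∈ [4, 44]  (≈ [4.0000, 44.0000])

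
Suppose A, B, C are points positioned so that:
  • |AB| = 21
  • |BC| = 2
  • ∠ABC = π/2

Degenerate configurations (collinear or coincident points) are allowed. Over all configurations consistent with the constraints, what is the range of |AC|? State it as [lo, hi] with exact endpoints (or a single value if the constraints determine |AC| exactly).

|AC| = √(445)  (≈ 21.0950)

|AB| ∈ {21}
|BC| ∈ {2}
|AC| ∈ {√(445)}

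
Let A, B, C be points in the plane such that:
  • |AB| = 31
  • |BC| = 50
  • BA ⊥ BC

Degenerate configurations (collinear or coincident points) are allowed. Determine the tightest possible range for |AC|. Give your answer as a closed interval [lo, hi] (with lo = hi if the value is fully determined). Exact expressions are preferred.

|AC| = √(3461)  (≈ 58.8303)

|AB| ∈ {31}
|BC| ∈ {50}
|AC| ∈ {√(3461)}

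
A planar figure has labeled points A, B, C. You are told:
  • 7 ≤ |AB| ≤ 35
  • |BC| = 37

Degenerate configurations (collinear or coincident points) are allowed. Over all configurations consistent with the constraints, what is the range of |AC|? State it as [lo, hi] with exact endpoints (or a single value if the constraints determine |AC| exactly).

|AC| ∈ [2, 72]  (≈ [2.0000, 72.0000])

|AB| ∈ [7, 35]
|BC| ∈ {37}
|AC| ∈ [2, 72]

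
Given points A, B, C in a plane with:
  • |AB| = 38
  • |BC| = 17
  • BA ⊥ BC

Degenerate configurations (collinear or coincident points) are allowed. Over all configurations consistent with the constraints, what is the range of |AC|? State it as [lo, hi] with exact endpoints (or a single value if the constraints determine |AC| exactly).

|AC| = √(1733)  (≈ 41.6293)

|AB| ∈ {38}
|BC| ∈ {17}
|AC| ∈ {√(1733)}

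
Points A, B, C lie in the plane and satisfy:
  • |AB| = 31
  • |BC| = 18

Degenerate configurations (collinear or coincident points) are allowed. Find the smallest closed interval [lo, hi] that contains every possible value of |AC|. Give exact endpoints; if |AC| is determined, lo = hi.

|AB| ∈ {31}
|BC| ∈ {18}
|AC| ∈ [13, 49]

|AC| ∈ [13, 49]  (≈ [13.0000, 49.0000])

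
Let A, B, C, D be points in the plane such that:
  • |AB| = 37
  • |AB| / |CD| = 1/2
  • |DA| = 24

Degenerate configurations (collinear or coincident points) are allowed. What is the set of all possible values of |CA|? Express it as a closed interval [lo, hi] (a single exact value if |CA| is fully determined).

|AB| ∈ {37}
|AD| ∈ {24}
|CD| ∈ {74}
|BD| ∈ [13, 61]
|AC| ∈ [50, 98]
|BC| ∈ [13, 135]

|CA| ∈ [50, 98]  (≈ [50.0000, 98.0000])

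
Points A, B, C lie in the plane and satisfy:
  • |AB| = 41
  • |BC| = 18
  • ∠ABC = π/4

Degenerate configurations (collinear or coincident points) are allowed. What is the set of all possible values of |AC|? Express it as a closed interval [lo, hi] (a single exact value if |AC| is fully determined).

|AB| ∈ {41}
|BC| ∈ {18}
|AC| ∈ {√(2005 - 738·√(2))}

|AC| = √(2005 - 738·√(2))  (≈ 31.0050)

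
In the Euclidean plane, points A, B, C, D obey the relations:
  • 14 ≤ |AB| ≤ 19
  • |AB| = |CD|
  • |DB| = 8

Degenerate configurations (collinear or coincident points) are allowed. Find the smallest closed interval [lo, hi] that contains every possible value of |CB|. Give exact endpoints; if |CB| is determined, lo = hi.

|CB| ∈ [6, 27]  (≈ [6.0000, 27.0000])

|AB| ∈ [14, 19]
|BD| ∈ {8}
|CD| ∈ [14, 19]
|AD| ∈ [6, 27]
|BC| ∈ [6, 27]
|AC| ∈ [0, 46]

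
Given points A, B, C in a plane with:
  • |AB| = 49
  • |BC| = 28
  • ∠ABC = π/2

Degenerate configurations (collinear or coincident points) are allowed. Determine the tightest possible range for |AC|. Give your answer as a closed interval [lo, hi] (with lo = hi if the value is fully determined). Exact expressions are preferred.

|AC| = 7·√(65)  (≈ 56.4358)

|AB| ∈ {49}
|BC| ∈ {28}
|AC| ∈ {7·√(65)}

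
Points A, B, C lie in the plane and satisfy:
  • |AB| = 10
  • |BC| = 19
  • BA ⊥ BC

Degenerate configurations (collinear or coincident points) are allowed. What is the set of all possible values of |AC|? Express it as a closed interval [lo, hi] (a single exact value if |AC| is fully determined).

|AC| = √(461)  (≈ 21.4709)

|AB| ∈ {10}
|BC| ∈ {19}
|AC| ∈ {√(461)}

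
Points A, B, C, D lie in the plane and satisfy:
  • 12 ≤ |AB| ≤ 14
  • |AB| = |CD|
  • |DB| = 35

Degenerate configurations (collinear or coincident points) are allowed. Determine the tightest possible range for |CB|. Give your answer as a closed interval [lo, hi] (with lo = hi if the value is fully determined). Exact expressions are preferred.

|CB| ∈ [21, 49]  (≈ [21.0000, 49.0000])

|AB| ∈ [12, 14]
|BD| ∈ {35}
|CD| ∈ [12, 14]
|AD| ∈ [21, 49]
|BC| ∈ [21, 49]
|AC| ∈ [7, 63]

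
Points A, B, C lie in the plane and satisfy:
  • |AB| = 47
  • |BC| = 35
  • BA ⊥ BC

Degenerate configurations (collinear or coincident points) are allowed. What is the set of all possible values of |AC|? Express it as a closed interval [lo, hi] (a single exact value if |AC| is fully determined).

|AC| = √(3434)  (≈ 58.6003)

|AB| ∈ {47}
|BC| ∈ {35}
|AC| ∈ {√(3434)}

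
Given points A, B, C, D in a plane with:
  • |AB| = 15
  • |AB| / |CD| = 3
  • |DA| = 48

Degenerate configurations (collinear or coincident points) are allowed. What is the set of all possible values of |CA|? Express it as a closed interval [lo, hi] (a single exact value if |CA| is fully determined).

|AB| ∈ {15}
|AD| ∈ {48}
|CD| ∈ {5}
|BD| ∈ [33, 63]
|AC| ∈ [43, 53]
|BC| ∈ [28, 68]

|CA| ∈ [43, 53]  (≈ [43.0000, 53.0000])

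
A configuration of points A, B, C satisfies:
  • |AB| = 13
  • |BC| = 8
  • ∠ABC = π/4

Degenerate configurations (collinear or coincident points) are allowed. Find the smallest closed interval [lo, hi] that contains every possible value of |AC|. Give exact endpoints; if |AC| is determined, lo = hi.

|AC| = √(233 - 104·√(2))  (≈ 9.2694)

|AB| ∈ {13}
|BC| ∈ {8}
|AC| ∈ {√(233 - 104·√(2))}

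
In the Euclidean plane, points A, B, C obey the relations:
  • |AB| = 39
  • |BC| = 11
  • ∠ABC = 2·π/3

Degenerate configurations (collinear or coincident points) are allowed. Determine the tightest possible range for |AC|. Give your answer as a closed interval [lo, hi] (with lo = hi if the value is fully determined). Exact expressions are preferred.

|AB| ∈ {39}
|BC| ∈ {11}
|AC| ∈ {√(2071)}

|AC| = √(2071)  (≈ 45.5082)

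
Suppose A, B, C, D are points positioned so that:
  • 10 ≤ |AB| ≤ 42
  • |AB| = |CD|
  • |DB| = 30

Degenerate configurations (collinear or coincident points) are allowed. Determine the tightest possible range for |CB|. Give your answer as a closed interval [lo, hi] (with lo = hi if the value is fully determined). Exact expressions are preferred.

|AB| ∈ [10, 42]
|BD| ∈ {30}
|CD| ∈ [10, 42]
|AD| ∈ [0, 72]
|BC| ∈ [0, 72]
|AC| ∈ [0, 114]

|CB| ∈ [0, 72]  (≈ [0.0000, 72.0000])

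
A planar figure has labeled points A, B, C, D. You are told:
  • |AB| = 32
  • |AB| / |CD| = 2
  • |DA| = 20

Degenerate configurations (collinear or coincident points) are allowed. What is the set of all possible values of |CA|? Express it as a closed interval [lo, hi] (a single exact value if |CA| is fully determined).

|AB| ∈ {32}
|AD| ∈ {20}
|CD| ∈ {16}
|BD| ∈ [12, 52]
|AC| ∈ [4, 36]
|BC| ∈ [0, 68]

|CA| ∈ [4, 36]  (≈ [4.0000, 36.0000])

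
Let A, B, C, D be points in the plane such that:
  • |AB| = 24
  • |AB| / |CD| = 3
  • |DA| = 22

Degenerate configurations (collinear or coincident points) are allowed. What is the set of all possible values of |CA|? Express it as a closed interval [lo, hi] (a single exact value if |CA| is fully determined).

|CA| ∈ [14, 30]  (≈ [14.0000, 30.0000])

|AB| ∈ {24}
|AD| ∈ {22}
|CD| ∈ {8}
|BD| ∈ [2, 46]
|AC| ∈ [14, 30]
|BC| ∈ [0, 54]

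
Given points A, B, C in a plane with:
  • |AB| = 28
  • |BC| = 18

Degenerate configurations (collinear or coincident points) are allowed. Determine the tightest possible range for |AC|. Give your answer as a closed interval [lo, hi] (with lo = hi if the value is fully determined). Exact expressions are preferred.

|AB| ∈ {28}
|BC| ∈ {18}
|AC| ∈ [10, 46]

|AC| ∈ [10, 46]  (≈ [10.0000, 46.0000])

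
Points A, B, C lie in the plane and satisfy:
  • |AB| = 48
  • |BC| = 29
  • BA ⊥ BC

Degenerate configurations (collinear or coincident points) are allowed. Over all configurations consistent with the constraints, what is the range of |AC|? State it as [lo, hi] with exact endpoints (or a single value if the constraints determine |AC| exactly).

|AC| = √(3145)  (≈ 56.0803)

|AB| ∈ {48}
|BC| ∈ {29}
|AC| ∈ {√(3145)}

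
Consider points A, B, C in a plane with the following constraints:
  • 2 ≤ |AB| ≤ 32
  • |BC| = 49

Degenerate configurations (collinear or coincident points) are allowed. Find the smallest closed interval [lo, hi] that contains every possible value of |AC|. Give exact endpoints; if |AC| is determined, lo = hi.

|AC| ∈ [17, 81]  (≈ [17.0000, 81.0000])

|AB| ∈ [2, 32]
|BC| ∈ {49}
|AC| ∈ [17, 81]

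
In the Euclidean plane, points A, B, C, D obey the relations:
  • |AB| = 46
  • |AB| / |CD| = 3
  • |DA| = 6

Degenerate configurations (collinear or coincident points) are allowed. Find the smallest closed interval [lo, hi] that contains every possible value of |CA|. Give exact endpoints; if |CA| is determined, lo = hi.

|AB| ∈ {46}
|AD| ∈ {6}
|CD| ∈ {46/3}
|BD| ∈ [40, 52]
|AC| ∈ [28/3, 64/3]
|BC| ∈ [74/3, 202/3]

|CA| ∈ [28/3, 64/3]  (≈ [9.3333, 21.3333])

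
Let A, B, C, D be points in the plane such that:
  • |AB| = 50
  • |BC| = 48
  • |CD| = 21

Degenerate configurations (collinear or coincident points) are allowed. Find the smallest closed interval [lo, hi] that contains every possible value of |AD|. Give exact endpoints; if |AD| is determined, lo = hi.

|AB| ∈ {50}
|BC| ∈ {48}
|CD| ∈ {21}
|AC| ∈ [2, 98]
|BD| ∈ [27, 69]
|AD| ∈ [0, 119]

|AD| ∈ [0, 119]  (≈ [0.0000, 119.0000])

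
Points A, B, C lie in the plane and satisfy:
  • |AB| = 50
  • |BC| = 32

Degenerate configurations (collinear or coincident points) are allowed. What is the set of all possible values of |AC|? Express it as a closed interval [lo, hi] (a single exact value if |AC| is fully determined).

|AB| ∈ {50}
|BC| ∈ {32}
|AC| ∈ [18, 82]

|AC| ∈ [18, 82]  (≈ [18.0000, 82.0000])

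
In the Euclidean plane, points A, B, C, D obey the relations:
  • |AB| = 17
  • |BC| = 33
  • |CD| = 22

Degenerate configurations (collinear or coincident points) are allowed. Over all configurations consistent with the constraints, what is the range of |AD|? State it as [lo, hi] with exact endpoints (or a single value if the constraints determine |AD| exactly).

|AB| ∈ {17}
|BC| ∈ {33}
|CD| ∈ {22}
|AC| ∈ [16, 50]
|BD| ∈ [11, 55]
|AD| ∈ [0, 72]

|AD| ∈ [0, 72]  (≈ [0.0000, 72.0000])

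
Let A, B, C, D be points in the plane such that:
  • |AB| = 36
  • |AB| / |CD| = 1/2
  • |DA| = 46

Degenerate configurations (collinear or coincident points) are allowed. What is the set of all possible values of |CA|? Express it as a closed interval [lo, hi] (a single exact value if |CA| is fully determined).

|CA| ∈ [26, 118]  (≈ [26.0000, 118.0000])

|AB| ∈ {36}
|AD| ∈ {46}
|CD| ∈ {72}
|BD| ∈ [10, 82]
|AC| ∈ [26, 118]
|BC| ∈ [0, 154]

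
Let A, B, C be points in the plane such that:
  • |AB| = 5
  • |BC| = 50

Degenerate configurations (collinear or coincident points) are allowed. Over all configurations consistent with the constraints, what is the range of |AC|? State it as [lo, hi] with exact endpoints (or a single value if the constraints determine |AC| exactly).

|AB| ∈ {5}
|BC| ∈ {50}
|AC| ∈ [45, 55]

|AC| ∈ [45, 55]  (≈ [45.0000, 55.0000])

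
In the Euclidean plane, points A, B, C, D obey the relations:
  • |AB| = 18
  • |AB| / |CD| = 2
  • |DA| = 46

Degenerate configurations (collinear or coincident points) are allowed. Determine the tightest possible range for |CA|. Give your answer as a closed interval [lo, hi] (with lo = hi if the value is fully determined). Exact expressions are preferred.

|AB| ∈ {18}
|AD| ∈ {46}
|CD| ∈ {9}
|BD| ∈ [28, 64]
|AC| ∈ [37, 55]
|BC| ∈ [19, 73]

|CA| ∈ [37, 55]  (≈ [37.0000, 55.0000])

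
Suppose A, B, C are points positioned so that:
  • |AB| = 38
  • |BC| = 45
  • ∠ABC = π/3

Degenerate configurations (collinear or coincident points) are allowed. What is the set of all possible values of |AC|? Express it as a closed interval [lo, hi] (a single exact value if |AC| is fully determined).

|AB| ∈ {38}
|BC| ∈ {45}
|AC| ∈ {√(1759)}

|AC| = √(1759)  (≈ 41.9404)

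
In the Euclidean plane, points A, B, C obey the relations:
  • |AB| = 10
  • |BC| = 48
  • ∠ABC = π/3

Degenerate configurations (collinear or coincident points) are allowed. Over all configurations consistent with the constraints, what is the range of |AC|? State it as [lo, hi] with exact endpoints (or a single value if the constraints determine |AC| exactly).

|AC| = 2·√(481)  (≈ 43.8634)

|AB| ∈ {10}
|BC| ∈ {48}
|AC| ∈ {2·√(481)}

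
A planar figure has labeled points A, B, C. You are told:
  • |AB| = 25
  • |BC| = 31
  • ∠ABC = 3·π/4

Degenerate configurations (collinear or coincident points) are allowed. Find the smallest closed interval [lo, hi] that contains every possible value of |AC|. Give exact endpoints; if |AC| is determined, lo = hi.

|AB| ∈ {25}
|BC| ∈ {31}
|AC| ∈ {√(775·√(2) + 1586)}

|AC| = √(775·√(2) + 1586)  (≈ 51.7882)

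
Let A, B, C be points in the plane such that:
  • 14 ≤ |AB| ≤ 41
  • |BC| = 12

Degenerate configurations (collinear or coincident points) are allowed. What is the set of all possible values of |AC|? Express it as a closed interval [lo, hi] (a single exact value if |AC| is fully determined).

|AC| ∈ [2, 53]  (≈ [2.0000, 53.0000])

|AB| ∈ [14, 41]
|BC| ∈ {12}
|AC| ∈ [2, 53]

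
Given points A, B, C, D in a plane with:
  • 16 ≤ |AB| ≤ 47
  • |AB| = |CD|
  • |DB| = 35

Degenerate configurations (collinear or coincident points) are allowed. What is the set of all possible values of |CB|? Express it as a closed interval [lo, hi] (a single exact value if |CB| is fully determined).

|CB| ∈ [0, 82]  (≈ [0.0000, 82.0000])

|AB| ∈ [16, 47]
|BD| ∈ {35}
|CD| ∈ [16, 47]
|AD| ∈ [0, 82]
|BC| ∈ [0, 82]
|AC| ∈ [0, 129]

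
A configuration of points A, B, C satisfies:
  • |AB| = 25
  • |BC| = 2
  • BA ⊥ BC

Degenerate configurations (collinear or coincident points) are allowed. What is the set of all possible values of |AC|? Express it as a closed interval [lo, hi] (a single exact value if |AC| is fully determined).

|AC| = √(629)  (≈ 25.0799)

|AB| ∈ {25}
|BC| ∈ {2}
|AC| ∈ {√(629)}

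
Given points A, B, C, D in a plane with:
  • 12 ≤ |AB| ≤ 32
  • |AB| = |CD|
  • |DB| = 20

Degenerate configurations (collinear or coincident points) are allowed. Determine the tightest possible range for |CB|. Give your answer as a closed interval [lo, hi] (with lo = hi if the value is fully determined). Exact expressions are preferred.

|AB| ∈ [12, 32]
|BD| ∈ {20}
|CD| ∈ [12, 32]
|AD| ∈ [0, 52]
|BC| ∈ [0, 52]
|AC| ∈ [0, 84]

|CB| ∈ [0, 52]  (≈ [0.0000, 52.0000])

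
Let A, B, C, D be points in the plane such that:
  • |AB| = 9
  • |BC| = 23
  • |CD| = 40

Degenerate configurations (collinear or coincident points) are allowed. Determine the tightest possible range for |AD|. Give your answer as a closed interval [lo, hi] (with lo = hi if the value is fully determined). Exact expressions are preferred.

|AD| ∈ [8, 72]  (≈ [8.0000, 72.0000])

|AB| ∈ {9}
|BC| ∈ {23}
|CD| ∈ {40}
|AC| ∈ [14, 32]
|BD| ∈ [17, 63]
|AD| ∈ [8, 72]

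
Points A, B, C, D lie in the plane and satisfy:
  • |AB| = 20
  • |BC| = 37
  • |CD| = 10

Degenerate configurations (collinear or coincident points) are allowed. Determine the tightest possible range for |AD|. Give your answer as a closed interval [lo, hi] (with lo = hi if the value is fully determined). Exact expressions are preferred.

|AB| ∈ {20}
|BC| ∈ {37}
|CD| ∈ {10}
|AC| ∈ [17, 57]
|BD| ∈ [27, 47]
|AD| ∈ [7, 67]

|AD| ∈ [7, 67]  (≈ [7.0000, 67.0000])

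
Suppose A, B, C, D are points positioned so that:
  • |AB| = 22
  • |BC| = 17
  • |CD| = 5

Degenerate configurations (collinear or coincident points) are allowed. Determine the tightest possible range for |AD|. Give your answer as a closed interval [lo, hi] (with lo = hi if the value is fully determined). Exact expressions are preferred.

|AB| ∈ {22}
|BC| ∈ {17}
|CD| ∈ {5}
|AC| ∈ [5, 39]
|BD| ∈ [12, 22]
|AD| ∈ [0, 44]

|AD| ∈ [0, 44]  (≈ [0.0000, 44.0000])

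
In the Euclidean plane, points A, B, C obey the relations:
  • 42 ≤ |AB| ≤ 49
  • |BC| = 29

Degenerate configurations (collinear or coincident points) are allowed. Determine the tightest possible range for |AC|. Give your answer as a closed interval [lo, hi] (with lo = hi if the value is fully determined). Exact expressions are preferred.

|AC| ∈ [13, 78]  (≈ [13.0000, 78.0000])

|AB| ∈ [42, 49]
|BC| ∈ {29}
|AC| ∈ [13, 78]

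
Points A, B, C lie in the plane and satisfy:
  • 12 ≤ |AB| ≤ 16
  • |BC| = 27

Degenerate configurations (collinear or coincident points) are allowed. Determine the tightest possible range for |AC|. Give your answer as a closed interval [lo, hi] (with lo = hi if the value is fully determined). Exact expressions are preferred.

|AB| ∈ [12, 16]
|BC| ∈ {27}
|AC| ∈ [11, 43]

|AC| ∈ [11, 43]  (≈ [11.0000, 43.0000])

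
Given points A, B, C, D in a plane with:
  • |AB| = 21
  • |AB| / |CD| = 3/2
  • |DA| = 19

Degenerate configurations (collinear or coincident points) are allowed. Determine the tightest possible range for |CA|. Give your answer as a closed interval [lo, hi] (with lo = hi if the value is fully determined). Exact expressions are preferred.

|AB| ∈ {21}
|AD| ∈ {19}
|CD| ∈ {14}
|BD| ∈ [2, 40]
|AC| ∈ [5, 33]
|BC| ∈ [0, 54]

|CA| ∈ [5, 33]  (≈ [5.0000, 33.0000])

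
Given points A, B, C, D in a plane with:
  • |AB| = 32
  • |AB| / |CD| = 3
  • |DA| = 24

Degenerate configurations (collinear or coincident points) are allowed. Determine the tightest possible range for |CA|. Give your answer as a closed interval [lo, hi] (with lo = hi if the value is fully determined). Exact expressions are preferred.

|CA| ∈ [40/3, 104/3]  (≈ [13.3333, 34.6667])

|AB| ∈ {32}
|AD| ∈ {24}
|CD| ∈ {32/3}
|BD| ∈ [8, 56]
|AC| ∈ [40/3, 104/3]
|BC| ∈ [0, 200/3]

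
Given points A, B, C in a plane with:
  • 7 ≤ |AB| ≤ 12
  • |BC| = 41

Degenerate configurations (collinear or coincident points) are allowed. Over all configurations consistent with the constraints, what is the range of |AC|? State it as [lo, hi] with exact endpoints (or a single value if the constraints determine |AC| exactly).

|AB| ∈ [7, 12]
|BC| ∈ {41}
|AC| ∈ [29, 53]

|AC| ∈ [29, 53]  (≈ [29.0000, 53.0000])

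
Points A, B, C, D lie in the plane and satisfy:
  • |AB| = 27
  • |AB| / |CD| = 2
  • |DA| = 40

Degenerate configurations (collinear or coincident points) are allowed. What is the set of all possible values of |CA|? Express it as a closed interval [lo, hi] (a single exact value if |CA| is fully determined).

|CA| ∈ [53/2, 107/2]  (≈ [26.5000, 53.5000])

|AB| ∈ {27}
|AD| ∈ {40}
|CD| ∈ {27/2}
|BD| ∈ [13, 67]
|AC| ∈ [53/2, 107/2]
|BC| ∈ [0, 161/2]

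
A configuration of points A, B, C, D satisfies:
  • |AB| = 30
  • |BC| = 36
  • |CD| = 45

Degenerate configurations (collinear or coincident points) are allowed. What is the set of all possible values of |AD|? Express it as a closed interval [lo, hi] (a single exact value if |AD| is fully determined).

|AB| ∈ {30}
|BC| ∈ {36}
|CD| ∈ {45}
|AC| ∈ [6, 66]
|BD| ∈ [9, 81]
|AD| ∈ [0, 111]

|AD| ∈ [0, 111]  (≈ [0.0000, 111.0000])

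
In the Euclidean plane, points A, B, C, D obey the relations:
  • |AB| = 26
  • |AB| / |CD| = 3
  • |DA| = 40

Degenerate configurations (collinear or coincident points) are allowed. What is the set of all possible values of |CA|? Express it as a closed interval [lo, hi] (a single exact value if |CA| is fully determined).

|AB| ∈ {26}
|AD| ∈ {40}
|CD| ∈ {26/3}
|BD| ∈ [14, 66]
|AC| ∈ [94/3, 146/3]
|BC| ∈ [16/3, 224/3]

|CA| ∈ [94/3, 146/3]  (≈ [31.3333, 48.6667])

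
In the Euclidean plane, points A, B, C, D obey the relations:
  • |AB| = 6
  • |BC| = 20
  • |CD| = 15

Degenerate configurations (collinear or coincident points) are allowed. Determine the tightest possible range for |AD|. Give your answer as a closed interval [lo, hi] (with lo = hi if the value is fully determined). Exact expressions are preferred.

|AB| ∈ {6}
|BC| ∈ {20}
|CD| ∈ {15}
|AC| ∈ [14, 26]
|BD| ∈ [5, 35]
|AD| ∈ [0, 41]

|AD| ∈ [0, 41]  (≈ [0.0000, 41.0000])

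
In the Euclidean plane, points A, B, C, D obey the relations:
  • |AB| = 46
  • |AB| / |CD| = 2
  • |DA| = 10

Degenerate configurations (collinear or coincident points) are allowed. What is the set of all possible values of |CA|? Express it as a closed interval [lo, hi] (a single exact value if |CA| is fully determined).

|CA| ∈ [13, 33]  (≈ [13.0000, 33.0000])

|AB| ∈ {46}
|AD| ∈ {10}
|CD| ∈ {23}
|BD| ∈ [36, 56]
|AC| ∈ [13, 33]
|BC| ∈ [13, 79]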